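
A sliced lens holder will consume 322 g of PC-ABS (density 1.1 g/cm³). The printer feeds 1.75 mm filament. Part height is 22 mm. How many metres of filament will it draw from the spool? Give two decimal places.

Volume = 322 g / 1.1 g·cm⁻³ = 292.7273 cm³ = 292727.3 mm³.
Cross-section of 1.75 mm filament: π·(1.75/2)² = 2.4053 mm².
L = V/A = 292727.3/2.4053 = 121700.95 mm → 121.70 m.

121.70 m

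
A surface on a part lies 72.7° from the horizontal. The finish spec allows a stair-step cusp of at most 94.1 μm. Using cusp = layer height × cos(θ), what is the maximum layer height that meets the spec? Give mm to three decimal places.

0.316 mm

t = h_c / cos θ = 0.0941 / 0.2974 = 0.316 mm.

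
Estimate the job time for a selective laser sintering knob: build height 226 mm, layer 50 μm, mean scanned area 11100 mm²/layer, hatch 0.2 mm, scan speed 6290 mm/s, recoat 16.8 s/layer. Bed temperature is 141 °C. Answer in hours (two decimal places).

32.17 hours

Layer count = ceil(226 / 0.05) = 4520.
Per-layer scan distance: 11100 / 0.2 → 55500 mm.
Per-layer scan time = 55500 / 6290, so 8.8235 s.
Per-layer time = 8.8235 + 16.8 = 25.6235 s.
4520 layers × 25.6235 s/layer = 115818.22 s, i.e. 32.17 hours.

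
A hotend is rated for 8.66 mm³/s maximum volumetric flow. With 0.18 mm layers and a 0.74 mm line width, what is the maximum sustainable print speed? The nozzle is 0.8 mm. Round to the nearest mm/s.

65 mm/s

Extrusion cross-section: 0.18 × 0.74 → 0.1332 mm².
v_max = Q/A = 8.66/0.1332 = 65.02 mm/s → 65 mm/s.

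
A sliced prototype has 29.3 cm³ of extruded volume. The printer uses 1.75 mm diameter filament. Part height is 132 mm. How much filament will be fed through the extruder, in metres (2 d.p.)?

12.18 m

A = π r² = π × 0.875² = 2.4053 mm².
Length = 29.3 cm³ / 2.4053 mm² = 29300 / 2.4053 = 12181.43 mm = 12.18 m.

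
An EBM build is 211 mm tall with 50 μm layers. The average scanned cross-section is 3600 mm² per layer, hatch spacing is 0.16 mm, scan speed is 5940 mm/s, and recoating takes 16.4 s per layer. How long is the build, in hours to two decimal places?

Layer count = ceil(211 / 0.05) = 4220.
Scan path per layer = 3600 / 0.16, so 22500 mm.
Beam time per layer = 22500 / 5940 = 3.7879 s.
Time per layer = 3.7879 + 16.4, so 20.1879 s.
Total: 4220 × 20.1879 s = 85192.938 s → 23.66 hours.

23.66 hours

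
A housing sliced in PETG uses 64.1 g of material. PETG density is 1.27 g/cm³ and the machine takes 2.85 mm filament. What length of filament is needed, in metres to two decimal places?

Extruded volume: 64.1/1.27 = 50.4724 cm³ (50472.4 mm³).
A = π r² = π × 1.425² = 6.3794 mm².
L = V/A = 50472.4/6.3794 = 7911.78 mm → 7.91 m.

7.91 m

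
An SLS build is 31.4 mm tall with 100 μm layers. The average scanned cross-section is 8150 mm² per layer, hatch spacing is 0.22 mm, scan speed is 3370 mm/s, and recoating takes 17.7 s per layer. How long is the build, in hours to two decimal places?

2.50 hours

Layer count = ceil(31.4 / 0.1) = 314.
Scan path per layer = 8150 / 0.22 = 37045.5 mm.
Scan time per layer: 37045.5 / 3370 → 10.9927 s.
Time per layer = 10.9927 + 17.7 = 28.6927 s.
Build time = 314 × 28.6927 = 9009.5078 s = 2.50 hours.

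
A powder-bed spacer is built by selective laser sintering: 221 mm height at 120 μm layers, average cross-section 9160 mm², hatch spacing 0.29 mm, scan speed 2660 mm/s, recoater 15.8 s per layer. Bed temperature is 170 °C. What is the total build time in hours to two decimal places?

Number of layers: 221 / 0.12 → 1842 (rounded up).
Hatch length per layer: 9160 / 0.29 → 31586.2 mm.
Laser time per layer = 31586.2 / 2660, so 11.8745 s.
Time per layer: 11.8745 + 15.8 → 27.6745 s.
1842 layers × 27.6745 s/layer = 50976.429 s, i.e. 14.16 hours.

14.16 hours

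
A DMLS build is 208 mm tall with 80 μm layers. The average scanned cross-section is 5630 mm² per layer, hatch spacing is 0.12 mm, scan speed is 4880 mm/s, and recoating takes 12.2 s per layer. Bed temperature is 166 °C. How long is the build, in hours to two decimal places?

15.75 hours

Layer count = ceil(208 / 0.08) = 2600.
Hatch length per layer = 5630 / 0.12, so 46916.7 mm.
Per-layer scan time = 46916.7 / 4880, so 9.6141 s.
Per-layer time = 9.6141 + 12.2 = 21.8141 s.
Total: 2600 × 21.8141 s = 56716.66 s → 15.75 hours.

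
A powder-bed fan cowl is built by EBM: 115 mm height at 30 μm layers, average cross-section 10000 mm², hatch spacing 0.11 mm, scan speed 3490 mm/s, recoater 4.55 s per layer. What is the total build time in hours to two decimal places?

Layer count = ceil(115 / 0.03) = 3834.
Scan path per layer: 10000 / 0.11 → 90909.1 mm.
Per-layer scan time = 90909.1 / 3490, so 26.0485 s.
Per-layer time = 26.0485 + 4.55, so 30.5985 s.
Build time = 3834 × 30.5985 = 117314.649 s = 32.59 hours.

32.59 hours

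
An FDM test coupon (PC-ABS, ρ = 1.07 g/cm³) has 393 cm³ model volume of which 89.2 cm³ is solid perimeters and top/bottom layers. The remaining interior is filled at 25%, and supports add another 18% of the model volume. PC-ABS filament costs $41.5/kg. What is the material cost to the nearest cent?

$10.47

Volume inside the shell = 393 − 89.2 = 303.8 cm³.
Infill volume = 0.25 × 303.8, so 75.95 cm³.
Support = 0.18 × 393 = 70.74 cm³.
Total extruded = 89.2 + 75.95 + 70.74, so 235.89 cm³.
Mass: 235.89 × 1.07 → 252.4023 g.
Cost = 252.4023 g / 1000 × $41.5/kg = $10.47.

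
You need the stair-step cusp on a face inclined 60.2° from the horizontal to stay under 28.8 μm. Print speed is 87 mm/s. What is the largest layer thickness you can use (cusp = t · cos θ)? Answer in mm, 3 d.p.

0.058 mm

t = h_c / cos θ = 0.0288 / 0.4970 = 0.058 mm.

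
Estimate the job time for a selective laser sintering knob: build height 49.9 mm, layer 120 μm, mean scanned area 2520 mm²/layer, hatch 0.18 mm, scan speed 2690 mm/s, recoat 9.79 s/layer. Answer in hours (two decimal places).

Layer count = ceil(49.9 / 0.12) = 416.
Hatch length per layer = 2520 / 0.18, so 14000 mm.
Per-layer scan time: 14000 / 2690 → 5.2045 s.
Layer cycle: 5.2045 + 9.79 → 14.9945 s.
Build time = 416 × 14.9945 = 6237.712 s = 1.73 hours.

1.73 hours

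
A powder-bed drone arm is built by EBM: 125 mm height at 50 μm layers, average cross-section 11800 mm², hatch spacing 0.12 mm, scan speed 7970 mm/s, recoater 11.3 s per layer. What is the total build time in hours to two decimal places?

16.42 hours

Layer count = ceil(125 / 0.05) = 2500.
Hatch length per layer = 11800 / 0.12 = 98333.3 mm.
Scan time per layer = 98333.3 / 7970 = 12.3379 s.
Time per layer: 12.3379 + 11.3 → 23.6379 s.
Build time = 2500 × 23.6379 = 59094.75 s = 16.42 hours.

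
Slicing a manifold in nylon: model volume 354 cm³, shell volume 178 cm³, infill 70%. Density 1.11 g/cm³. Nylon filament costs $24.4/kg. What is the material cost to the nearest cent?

Volume inside the shell = 354 − 178, so 176 cm³.
Infill deposited = 0.70 × 176 = 123.2 cm³.
Total extruded: 178 + 123.2 → 301.2 cm³.
Mass = 301.2 × 1.11, so 334.332 g.
Cost = 334.332 g / 1000 × $24.4/kg = $8.16.

$8.16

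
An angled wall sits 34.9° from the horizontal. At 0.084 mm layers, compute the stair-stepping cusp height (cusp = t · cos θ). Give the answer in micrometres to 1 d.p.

cos(34.9°) = 0.8202, so cusp = 0.084 × 0.8202 = 0.068897 mm → 68.9 μm.

68.9 μm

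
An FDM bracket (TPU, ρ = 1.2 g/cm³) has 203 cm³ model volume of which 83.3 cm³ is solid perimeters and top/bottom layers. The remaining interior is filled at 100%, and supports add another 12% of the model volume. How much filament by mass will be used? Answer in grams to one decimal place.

272.8 g

Volume inside the shell = 203 − 83.3, so 119.7 cm³.
Infill deposited: 1.00 × 119.7 → 119.7 cm³.
Support: 0.12 × 203 → 24.36 cm³.
Deposited volume: 83.3 + 119.7 + 24.36 → 227.36 cm³.
Mass = 227.36 × 1.2, so 272.832 g.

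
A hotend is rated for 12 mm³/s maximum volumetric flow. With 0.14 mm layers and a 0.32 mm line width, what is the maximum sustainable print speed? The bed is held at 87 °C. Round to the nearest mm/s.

Bead cross-section = 0.14 × 0.32 = 0.0448 mm².
Max speed = 12 / 0.0448 = 267.86 ≈ 268 mm/s.

268 mm/s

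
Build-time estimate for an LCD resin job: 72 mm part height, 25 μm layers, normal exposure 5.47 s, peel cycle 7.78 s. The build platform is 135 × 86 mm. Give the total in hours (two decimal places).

10.60 hours

Layers = ⌈72/0.025⌉ = 2880.
Per-layer time = 5.47 + 7.78, so 13.25 s.
Total = 2880 × 13.25 = 38160 s = 10.60 hours.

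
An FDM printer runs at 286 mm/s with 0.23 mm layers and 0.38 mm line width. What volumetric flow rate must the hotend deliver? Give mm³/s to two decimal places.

Extrusion cross-section = 0.23 × 0.38 = 0.0874 mm².
Q = v·A = 286 × 0.0874 = 25.00 mm³/s.

25.00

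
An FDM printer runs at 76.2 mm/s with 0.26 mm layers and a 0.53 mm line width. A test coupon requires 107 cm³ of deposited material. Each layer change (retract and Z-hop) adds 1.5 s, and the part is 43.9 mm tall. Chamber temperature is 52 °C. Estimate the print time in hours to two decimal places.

2.90 hours

Bead cross-section: 0.26 × 0.53 → 0.1378 mm².
Total extruded path = 107000/0.1378 = 776487.7 mm.
Print-move time = 776487.7 / 76.2 = 10190.1 s.
Number of layers: 43.9 / 0.26 → 169 (rounded up).
Z-hop total: 169 × 1.5 → 253.5 s.
Total = 10190.1 + 253.5 = 10443.6 s = 2.90 hours.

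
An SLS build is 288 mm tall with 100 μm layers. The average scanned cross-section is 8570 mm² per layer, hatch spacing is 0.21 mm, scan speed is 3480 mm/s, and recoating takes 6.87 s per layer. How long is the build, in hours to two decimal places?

14.88 hours

Layer count = ceil(288 / 0.1) = 2880.
Per-layer scan distance = 8570 / 0.21 = 40809.5 mm.
Per-layer scan time = 40809.5 / 3480, so 11.7269 s.
Per-layer time = 11.7269 + 6.87 = 18.5969 s.
Build time = 2880 × 18.5969 = 53559.072 s = 14.88 hours.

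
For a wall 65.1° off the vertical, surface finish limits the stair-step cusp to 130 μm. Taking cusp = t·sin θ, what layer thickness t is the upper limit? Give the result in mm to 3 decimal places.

0.143 mm

t = h_c / sin θ = 0.13 / 0.9070 = 0.143 mm.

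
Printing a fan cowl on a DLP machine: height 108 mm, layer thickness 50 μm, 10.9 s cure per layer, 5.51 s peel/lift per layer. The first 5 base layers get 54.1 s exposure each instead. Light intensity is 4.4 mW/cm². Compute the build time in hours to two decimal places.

9.91 hours

Layers = ⌈108/0.05⌉ = 2160.
Base layers = 5 × (54.1 + 5.51), so 298.05 s.
Remaining layers = 2155 × (10.9 + 5.51), so 35363.55 s.
Sum: 298.05 + 35363.55 = 35661.6 s → 9.91 hours.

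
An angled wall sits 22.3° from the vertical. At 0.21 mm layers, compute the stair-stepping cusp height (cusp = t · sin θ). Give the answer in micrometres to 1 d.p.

sin(22.3°) = 0.3795, so cusp = 0.21 × 0.3795 = 0.079695 mm → 79.7 μm.

79.7 μm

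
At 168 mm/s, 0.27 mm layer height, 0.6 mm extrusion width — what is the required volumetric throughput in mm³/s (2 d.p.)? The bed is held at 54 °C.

27.22

Extrusion cross-section = 0.27 × 0.6, so 0.162 mm².
Volumetric flow = 168 × 0.162 = 27.22 mm³/s.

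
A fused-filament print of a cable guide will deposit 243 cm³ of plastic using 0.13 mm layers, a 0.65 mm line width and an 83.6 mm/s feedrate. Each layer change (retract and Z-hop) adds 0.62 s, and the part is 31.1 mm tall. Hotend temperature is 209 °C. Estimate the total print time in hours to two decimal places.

Extrusion cross-section = 0.13 × 0.65 = 0.0845 mm².
Total extruded path = 243000/0.0845 = 2875739.6 mm.
Print-move time = 2875739.6 / 83.6 = 34398.8 s.
Layers = ⌈31.1/0.13⌉ = 240.
Non-print overhead = 240 × 0.62 = 148.8 s.
Altogether 34398.8 + 148.8 = 34547.6 s, i.e. 9.60 hours.

9.60 hours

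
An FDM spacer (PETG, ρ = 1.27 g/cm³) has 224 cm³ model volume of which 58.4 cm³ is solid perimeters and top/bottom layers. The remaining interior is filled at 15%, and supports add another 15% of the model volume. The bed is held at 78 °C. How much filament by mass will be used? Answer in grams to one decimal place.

148.4 g

Volume inside the shell: 224 − 58.4 → 165.6 cm³.
Infill deposited = 0.15 × 165.6 = 24.84 cm³.
Support = 0.15 × 224, so 33.6 cm³.
Deposited volume: 58.4 + 24.84 + 33.6 → 116.84 cm³.
Mass = 116.84 × 1.27, so 148.3868 g.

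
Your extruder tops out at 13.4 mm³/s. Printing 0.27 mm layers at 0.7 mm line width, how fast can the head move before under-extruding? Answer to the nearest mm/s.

71 mm/s

A = 0.27 × 0.7 = 0.189 mm².
Max speed = 13.4 / 0.189 = 70.90 ≈ 71 mm/s.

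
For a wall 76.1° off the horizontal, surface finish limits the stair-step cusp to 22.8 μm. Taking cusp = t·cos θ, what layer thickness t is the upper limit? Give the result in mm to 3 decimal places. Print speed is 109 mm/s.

cos(76.1°) = 0.2402; t_max = 0.0228/0.2402 = 0.095 mm.

0.095 mm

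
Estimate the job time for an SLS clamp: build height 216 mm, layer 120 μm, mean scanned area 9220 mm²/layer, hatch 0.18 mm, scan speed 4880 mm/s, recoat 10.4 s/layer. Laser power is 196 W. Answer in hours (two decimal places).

Number of layers: 216 / 0.12 → 1800 (rounded up).
Per-layer scan distance = 9220 / 0.18 = 51222.2 mm.
Scan time per layer: 51222.2 / 4880 → 10.4964 s.
Time per layer: 10.4964 + 10.4 → 20.8964 s.
Build time = 1800 × 20.8964 = 37613.52 s = 10.45 hours.

10.45 hours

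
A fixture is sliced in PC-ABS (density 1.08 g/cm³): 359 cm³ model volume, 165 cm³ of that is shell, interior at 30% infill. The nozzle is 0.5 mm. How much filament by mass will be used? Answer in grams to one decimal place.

Infill region = 359 − 165, so 194 cm³.
Infill volume: 0.30 × 194 → 58.2 cm³.
Total printed volume: 165 + 58.2 → 223.2 cm³.
Mass = 223.2 × 1.08 = 241.056 g.

241.1 g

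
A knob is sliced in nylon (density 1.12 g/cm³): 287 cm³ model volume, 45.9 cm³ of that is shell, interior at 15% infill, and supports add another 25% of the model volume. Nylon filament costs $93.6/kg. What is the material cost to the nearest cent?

$16.12

Infill region = 287 − 45.9 = 241.1 cm³.
Deposited infill = 0.15 × 241.1 = 36.165 cm³.
Support = 0.25 × 287, so 71.75 cm³.
Total extruded = 45.9 + 36.165 + 71.75, so 153.815 cm³.
Mass = 153.815 × 1.12, so 172.2728 g.
At $93.6/kg: 172.2728/1000 × 93.6 = $16.12.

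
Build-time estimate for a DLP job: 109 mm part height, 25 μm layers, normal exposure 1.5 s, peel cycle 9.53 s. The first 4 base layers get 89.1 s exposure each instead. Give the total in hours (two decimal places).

13.46 hours

Layer count = ceil(109 / 0.025) = 4360.
Base layers = 4 × (89.1 + 9.53) = 394.52 s.
Remaining layers = 4356 × (1.5 + 9.53) = 48046.68 s.
Sum: 394.52 + 48046.68 = 48441.2 s → 13.46 hours.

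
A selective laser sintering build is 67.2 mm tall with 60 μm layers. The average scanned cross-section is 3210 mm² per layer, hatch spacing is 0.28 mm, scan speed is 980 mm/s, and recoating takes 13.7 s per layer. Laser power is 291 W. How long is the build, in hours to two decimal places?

Number of layers: 67.2 / 0.06 → 1120 (rounded up).
Per-layer scan distance = 3210 / 0.28, so 11464.3 mm.
Scan time per layer = 11464.3 / 980 = 11.6983 s.
Time per layer = 11.6983 + 13.7, so 25.3983 s.
1120 layers × 25.3983 s/layer = 28446.096 s, i.e. 7.90 hours.

7.90 hours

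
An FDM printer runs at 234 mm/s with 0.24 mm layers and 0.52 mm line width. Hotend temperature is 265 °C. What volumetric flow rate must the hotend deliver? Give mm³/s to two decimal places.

29.20

Bead cross-section: 0.24 × 0.52 → 0.1248 mm².
Volumetric flow = 234 × 0.1248 = 29.20 mm³/s.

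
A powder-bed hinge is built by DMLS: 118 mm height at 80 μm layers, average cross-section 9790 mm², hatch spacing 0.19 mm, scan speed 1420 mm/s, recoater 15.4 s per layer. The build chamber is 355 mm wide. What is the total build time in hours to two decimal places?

Layers = ⌈118/0.08⌉ = 1475.
Per-layer scan distance = 9790 / 0.19, so 51526.3 mm.
Scan time per layer: 51526.3 / 1420 → 36.2861 s.
Per-layer time = 36.2861 + 15.4, so 51.6861 s.
Total: 1475 × 51.6861 s = 76236.9975 s → 21.18 hours.

21.18 hours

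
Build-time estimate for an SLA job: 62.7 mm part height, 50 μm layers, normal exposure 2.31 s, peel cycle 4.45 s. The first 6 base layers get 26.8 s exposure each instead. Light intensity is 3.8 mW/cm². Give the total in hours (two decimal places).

2.40 hours

Number of layers: 62.7 / 0.05 → 1254 (rounded up).
Base layers = 6 × (26.8 + 4.45) = 187.5 s.
Normal layers: 1248 × (2.31 + 4.45) → 8436.48 s.
Sum: 187.5 + 8436.48 = 8623.98 s → 2.40 hours.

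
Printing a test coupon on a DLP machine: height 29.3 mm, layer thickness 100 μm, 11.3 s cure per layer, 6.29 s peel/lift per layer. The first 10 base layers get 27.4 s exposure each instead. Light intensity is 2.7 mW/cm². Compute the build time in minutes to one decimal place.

88.6 minutes

Layers = ⌈29.3/0.1⌉ = 293.
Base layers: 10 × (27.4 + 6.29) → 336.9 s.
Regular layers: 283 × (11.3 + 6.29) → 4977.97 s.
Sum: 336.9 + 4977.97 = 5314.87 s → 88.6 minutes.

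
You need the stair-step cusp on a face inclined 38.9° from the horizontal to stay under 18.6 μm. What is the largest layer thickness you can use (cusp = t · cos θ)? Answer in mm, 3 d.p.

t = h_c / cos θ = 0.0186 / 0.7782 = 0.024 mm.

0.024 mm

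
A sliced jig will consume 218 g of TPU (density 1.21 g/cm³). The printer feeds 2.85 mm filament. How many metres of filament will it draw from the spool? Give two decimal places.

Extruded volume: 218/1.21 = 180.1653 cm³ (180165.3 mm³).
A = π r² = π × 1.425² = 6.3794 mm².
L = V/A = 180165.3/6.3794 = 28241.73 mm → 28.24 m.

28.24 m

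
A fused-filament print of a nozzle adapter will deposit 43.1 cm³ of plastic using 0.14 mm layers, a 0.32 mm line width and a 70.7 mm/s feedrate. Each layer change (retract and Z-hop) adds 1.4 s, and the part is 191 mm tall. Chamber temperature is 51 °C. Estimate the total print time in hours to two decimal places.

4.31 hours

Line area: 0.14 × 0.32 → 0.0448 mm².
Toolpath length = 43.1 cm³ / 0.0448 mm² = 43100 / 0.0448 = 962053.6 mm.
Print-move time = 962053.6 / 70.7 = 13607.5 s.
Number of layers: 191 / 0.14 → 1365 (rounded up).
Z-hop total: 1365 × 1.4 → 1911 s.
Altogether 13607.5 + 1911 = 15518.5 s, i.e. 4.31 hours.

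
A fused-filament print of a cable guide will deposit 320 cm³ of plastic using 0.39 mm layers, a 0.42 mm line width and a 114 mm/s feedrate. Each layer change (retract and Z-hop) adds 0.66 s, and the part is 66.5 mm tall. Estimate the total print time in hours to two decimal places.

4.79 hours

Line area: 0.39 × 0.42 → 0.1638 mm².
Path length: 320000 mm³ / 0.1638 mm² → 1953602 mm.
Print-move time = 1953602 / 114, so 17136.9 s.
Number of layers: 66.5 / 0.39 → 171 (rounded up).
Layer-change overhead = 171 × 0.66, so 112.86 s.
Altogether 17136.9 + 112.86 = 17249.76 s, i.e. 4.79 hours.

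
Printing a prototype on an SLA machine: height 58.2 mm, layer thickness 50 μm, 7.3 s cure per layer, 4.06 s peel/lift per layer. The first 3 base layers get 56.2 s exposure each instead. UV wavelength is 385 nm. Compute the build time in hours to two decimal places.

3.71 hours

Number of layers: 58.2 / 0.05 → 1164 (rounded up).
Bottom layers = 3 × (56.2 + 4.06) = 180.78 s.
Normal layers = 1161 × (7.3 + 4.06) = 13188.96 s.
Total = 180.78 + 13188.96 = 13369.74 s = 3.71 hours.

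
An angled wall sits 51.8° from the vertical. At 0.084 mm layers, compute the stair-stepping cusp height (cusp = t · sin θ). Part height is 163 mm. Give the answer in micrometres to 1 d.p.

h_c = t·sin θ = 0.084 × 0.7859 = 0.066016 mm (66.0 μm).

66.0 μm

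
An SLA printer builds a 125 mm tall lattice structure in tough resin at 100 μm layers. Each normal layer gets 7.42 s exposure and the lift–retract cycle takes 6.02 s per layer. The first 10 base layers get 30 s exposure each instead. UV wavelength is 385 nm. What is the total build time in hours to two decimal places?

4.73 hours

Layers = ⌈125/0.1⌉ = 1250.
Burn-in layers: 10 × (30 + 6.02) → 360.2 s.
Regular layers: 1240 × (7.42 + 6.02) → 16665.6 s.
Sum: 360.2 + 16665.6 = 17025.8 s → 4.73 hours.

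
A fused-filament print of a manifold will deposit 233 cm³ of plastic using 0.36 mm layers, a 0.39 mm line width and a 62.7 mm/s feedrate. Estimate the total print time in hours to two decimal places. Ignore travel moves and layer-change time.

Line area = 0.36 × 0.39, so 0.1404 mm².
Path length: 233000 mm³ / 0.1404 mm² → 1659544.2 mm.
Print-move time: 1659544.2 / 62.7 → 26468 s.
Converting: 26468 s = 7.35 hours.

7.35 hours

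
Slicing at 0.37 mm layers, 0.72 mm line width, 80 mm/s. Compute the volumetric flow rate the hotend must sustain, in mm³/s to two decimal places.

21.31

Extrusion cross-section = 0.37 × 0.72 = 0.2664 mm².
Q = v·A = 80 × 0.2664 = 21.31 mm³/s.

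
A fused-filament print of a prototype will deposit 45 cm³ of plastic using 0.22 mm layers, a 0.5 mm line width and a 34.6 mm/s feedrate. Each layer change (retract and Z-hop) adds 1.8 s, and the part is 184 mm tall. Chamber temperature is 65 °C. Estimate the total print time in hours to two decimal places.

Bead cross-section = 0.22 × 0.5, so 0.11 mm².
Toolpath length = 45 cm³ / 0.11 mm² = 45000 / 0.11 = 409090.9 mm.
Extrusion time = 409090.9 / 34.6 = 11823.4 s.
Layer count = ceil(184 / 0.22) = 837.
Z-hop total = 837 × 1.8 = 1506.6 s.
Total = 11823.4 + 1506.6 = 13330 s = 3.70 hours.

3.70 hours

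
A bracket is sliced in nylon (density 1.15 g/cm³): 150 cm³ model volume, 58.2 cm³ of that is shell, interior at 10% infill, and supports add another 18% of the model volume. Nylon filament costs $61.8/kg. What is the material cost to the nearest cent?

Interior volume = 150 − 58.2 = 91.8 cm³.
Deposited infill: 0.10 × 91.8 → 9.18 cm³.
Support = 0.18 × 150, so 27 cm³.
Total printed volume: 58.2 + 9.18 + 27 → 94.38 cm³.
Mass: 94.38 × 1.15 → 108.537 g.
At $61.8/kg: 108.537/1000 × 61.8 = $6.71.

$6.71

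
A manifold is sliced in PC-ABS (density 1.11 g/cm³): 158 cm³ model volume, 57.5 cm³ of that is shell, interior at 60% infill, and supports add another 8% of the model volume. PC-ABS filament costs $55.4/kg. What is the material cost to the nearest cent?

$8.02

Infill region = 158 − 57.5 = 100.5 cm³.
Infill volume: 0.60 × 100.5 → 60.3 cm³.
Support = 0.08 × 158 = 12.64 cm³.
Deposited volume = 57.5 + 60.3 + 12.64, so 130.44 cm³.
Mass: 130.44 × 1.11 → 144.7884 g.
At $55.4/kg: 144.7884/1000 × 55.4 = $8.02.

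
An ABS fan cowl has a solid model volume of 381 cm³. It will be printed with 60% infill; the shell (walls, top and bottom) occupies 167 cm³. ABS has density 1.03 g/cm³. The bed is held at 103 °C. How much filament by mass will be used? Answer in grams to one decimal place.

304.3 g

Interior volume = 381 − 167 = 214 cm³.
Deposited infill: 0.60 × 214 → 128.4 cm³.
Total printed volume: 167 + 128.4 → 295.4 cm³.
Mass = 295.4 × 1.03 = 304.262 g.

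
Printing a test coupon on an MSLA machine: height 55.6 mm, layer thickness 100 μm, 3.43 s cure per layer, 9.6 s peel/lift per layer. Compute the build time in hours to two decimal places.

Layers = ⌈55.6/0.1⌉ = 556.
Per-layer time = 3.43 + 9.6 = 13.03 s.
Build time: 556 × 13.03 s = 7244.68 s, i.e. 2.01 hours.

2.01 hours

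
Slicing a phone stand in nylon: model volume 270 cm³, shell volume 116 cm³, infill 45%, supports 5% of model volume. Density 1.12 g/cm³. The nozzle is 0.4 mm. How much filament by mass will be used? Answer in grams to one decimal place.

222.7 g

Volume inside the shell = 270 − 116 = 154 cm³.
Infill volume = 0.45 × 154 = 69.3 cm³.
Support: 0.05 × 270 → 13.5 cm³.
Total printed volume = 116 + 69.3 + 13.5 = 198.8 cm³.
Mass = 198.8 × 1.12 = 222.656 g.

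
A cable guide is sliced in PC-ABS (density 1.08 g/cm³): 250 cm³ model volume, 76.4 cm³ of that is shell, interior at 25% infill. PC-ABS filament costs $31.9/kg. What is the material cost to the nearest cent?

Volume inside the shell = 250 − 76.4, so 173.6 cm³.
Infill volume = 0.25 × 173.6 = 43.4 cm³.
Deposited volume = 76.4 + 43.4, so 119.8 cm³.
Mass: 119.8 × 1.08 → 129.384 g.
Cost = 129.384 g / 1000 × $31.9/kg = $4.13.

$4.13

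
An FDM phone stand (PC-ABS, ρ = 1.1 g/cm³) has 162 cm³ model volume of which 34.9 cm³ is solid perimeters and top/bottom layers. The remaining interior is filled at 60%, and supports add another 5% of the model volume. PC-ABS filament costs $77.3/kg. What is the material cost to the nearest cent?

$10.14

Volume inside the shell = 162 − 34.9, so 127.1 cm³.
Infill deposited = 0.60 × 127.1 = 76.26 cm³.
Support: 0.05 × 162 → 8.1 cm³.
Total printed volume = 34.9 + 76.26 + 8.1, so 119.26 cm³.
Mass = 119.26 × 1.1 = 131.186 g.
Cost = 131.186 g / 1000 × $77.3/kg = $10.14.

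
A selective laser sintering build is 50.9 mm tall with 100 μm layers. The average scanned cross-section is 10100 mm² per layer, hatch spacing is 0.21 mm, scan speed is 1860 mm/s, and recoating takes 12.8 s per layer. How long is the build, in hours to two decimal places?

5.47 hours

Layer count = ceil(50.9 / 0.1) = 509.
Scan path per layer = 10100 / 0.21, so 48095.2 mm.
Laser time per layer = 48095.2 / 1860 = 25.8576 s.
Per-layer time: 25.8576 + 12.8 → 38.6576 s.
Build time = 509 × 38.6576 = 19676.7184 s = 5.47 hours.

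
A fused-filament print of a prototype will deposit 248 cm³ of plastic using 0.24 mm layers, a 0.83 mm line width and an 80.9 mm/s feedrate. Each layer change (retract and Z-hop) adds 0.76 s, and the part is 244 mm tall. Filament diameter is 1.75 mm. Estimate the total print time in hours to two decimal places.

4.49 hours

Extrusion cross-section = 0.24 × 0.83, so 0.1992 mm².
Path length: 248000 mm³ / 0.1992 mm² → 1244979.9 mm.
Print-move time = 1244979.9 / 80.9, so 15389.1 s.
Layer count = ceil(244 / 0.24) = 1017.
Z-hop total = 1017 × 0.76 = 772.92 s.
Total = 15389.1 + 772.92 = 16162.02 s = 4.49 hours.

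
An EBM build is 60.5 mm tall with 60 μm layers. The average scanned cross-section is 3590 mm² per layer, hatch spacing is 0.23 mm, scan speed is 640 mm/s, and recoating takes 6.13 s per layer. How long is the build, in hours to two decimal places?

Number of layers: 60.5 / 0.06 → 1009 (rounded up).
Per-layer scan distance = 3590 / 0.23 = 15608.7 mm.
Scan time per layer: 15608.7 / 640 → 24.3886 s.
Layer cycle: 24.3886 + 6.13 → 30.5186 s.
Build time = 1009 × 30.5186 = 30793.2674 s = 8.55 hours.

8.55 hours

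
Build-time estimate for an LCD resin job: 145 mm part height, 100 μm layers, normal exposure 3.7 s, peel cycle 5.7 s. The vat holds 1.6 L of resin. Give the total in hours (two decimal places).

3.79 hours

Layers = ⌈145/0.1⌉ = 1450.
Per-layer time: 3.7 + 5.7 → 9.4 s.
Total = 1450 × 9.4 = 13630 s = 3.79 hours.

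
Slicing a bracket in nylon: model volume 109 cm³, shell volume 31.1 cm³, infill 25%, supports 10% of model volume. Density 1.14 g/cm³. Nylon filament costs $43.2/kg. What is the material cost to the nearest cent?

Volume inside the shell = 109 − 31.1, so 77.9 cm³.
Infill deposited = 0.25 × 77.9, so 19.475 cm³.
Support = 0.10 × 109, so 10.9 cm³.
Total extruded = 31.1 + 19.475 + 10.9 = 61.475 cm³.
Mass: 61.475 × 1.14 → 70.0815 g.
At $43.2/kg: 70.0815/1000 × 43.2 = $3.03.

$3.03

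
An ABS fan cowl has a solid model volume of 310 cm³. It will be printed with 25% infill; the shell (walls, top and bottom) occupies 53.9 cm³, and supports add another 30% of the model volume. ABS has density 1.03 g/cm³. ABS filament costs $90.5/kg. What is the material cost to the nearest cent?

Infill region = 310 − 53.9, so 256.1 cm³.
Deposited infill: 0.25 × 256.1 → 64.025 cm³.
Support = 0.30 × 310 = 93 cm³.
Total extruded = 53.9 + 64.025 + 93, so 210.925 cm³.
Mass = 210.925 × 1.03, so 217.25275 g.
At $90.5/kg: 217.25275/1000 × 90.5 = $19.66.

$19.66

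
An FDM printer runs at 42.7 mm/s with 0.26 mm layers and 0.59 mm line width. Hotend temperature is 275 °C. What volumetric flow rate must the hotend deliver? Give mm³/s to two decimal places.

Extrusion cross-section = 0.26 × 0.59 = 0.1534 mm².
Q = v·A = 42.7 × 0.1534 = 6.55 mm³/s.

6.55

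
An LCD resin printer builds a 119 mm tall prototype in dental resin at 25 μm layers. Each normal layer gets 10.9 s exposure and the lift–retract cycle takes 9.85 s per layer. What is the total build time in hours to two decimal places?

27.44 hours

Layer count = ceil(119 / 0.025) = 4760.
Cycle time: 10.9 + 9.85 → 20.75 s.
Build time: 4760 × 20.75 s = 98770 s, i.e. 27.44 hours.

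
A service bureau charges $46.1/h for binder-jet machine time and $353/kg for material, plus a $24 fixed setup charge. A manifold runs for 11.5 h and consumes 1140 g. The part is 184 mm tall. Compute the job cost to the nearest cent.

Machine cost: 46.1 × 11.5 → $530.15.
Material cost: 353 × 1140/1000 → $402.42.
Total = 530.15 + 402.42 + 24 = $956.57.

$956.57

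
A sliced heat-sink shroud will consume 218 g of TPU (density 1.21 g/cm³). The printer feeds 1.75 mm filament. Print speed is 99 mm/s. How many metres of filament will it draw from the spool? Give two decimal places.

Extruded volume: 218/1.21 = 180.1653 cm³ (180165.3 mm³).
Filament cross-section = π × (1.75/2)² = 2.4053 mm².
Length = 180165.3 / 2.4053 = 74903.46 mm = 74.90 m.

74.90 m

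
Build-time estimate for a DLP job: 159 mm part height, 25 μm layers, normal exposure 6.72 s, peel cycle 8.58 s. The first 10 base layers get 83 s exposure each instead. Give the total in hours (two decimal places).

Number of layers: 159 / 0.025 → 6360 (rounded up).
Bottom layers = 10 × (83 + 8.58) = 915.8 s.
Normal layers = 6350 × (6.72 + 8.58) = 97155 s.
Total = 915.8 + 97155 = 98070.8 s = 27.24 hours.

27.24 hours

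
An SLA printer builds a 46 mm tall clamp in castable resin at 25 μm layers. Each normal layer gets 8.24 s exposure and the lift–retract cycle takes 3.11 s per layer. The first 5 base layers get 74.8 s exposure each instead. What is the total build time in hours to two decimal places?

5.89 hours

Layers = ⌈46/0.025⌉ = 1840.
Bottom layers = 5 × (74.8 + 3.11) = 389.55 s.
Normal layers = 1835 × (8.24 + 3.11) = 20827.25 s.
Total = 389.55 + 20827.25 = 21216.8 s = 5.89 hours.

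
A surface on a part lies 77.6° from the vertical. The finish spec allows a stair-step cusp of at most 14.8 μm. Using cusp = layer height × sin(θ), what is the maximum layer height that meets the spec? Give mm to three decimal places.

0.015 mm

sin(77.6°) = 0.9767; t_max = 0.0148/0.9767 = 0.015 mm.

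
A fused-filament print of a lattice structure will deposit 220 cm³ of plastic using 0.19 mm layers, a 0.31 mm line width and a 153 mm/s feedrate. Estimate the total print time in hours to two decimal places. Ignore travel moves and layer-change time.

6.78 hours

Line area = 0.19 × 0.31 = 0.0589 mm².
Total extruded path = 220000/0.0589 = 3735144.3 mm.
Print-move time = 3735144.3 / 153, so 24412.7 s.
24412.7 s = 6.78 hours.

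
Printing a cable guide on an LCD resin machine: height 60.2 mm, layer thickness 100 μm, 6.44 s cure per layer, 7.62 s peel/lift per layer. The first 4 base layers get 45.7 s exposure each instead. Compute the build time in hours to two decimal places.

Layer count = ceil(60.2 / 0.1) = 602.
Burn-in layers: 4 × (45.7 + 7.62) → 213.28 s.
Remaining layers: 598 × (6.44 + 7.62) → 8407.88 s.
Total = 213.28 + 8407.88 = 8621.16 s = 2.39 hours.

2.39 hours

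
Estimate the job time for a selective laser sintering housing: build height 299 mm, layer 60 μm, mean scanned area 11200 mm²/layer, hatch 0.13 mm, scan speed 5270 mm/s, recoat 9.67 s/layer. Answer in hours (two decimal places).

Layer count = ceil(299 / 0.06) = 4984.
Hatch length per layer = 11200 / 0.13, so 86153.8 mm.
Laser time per layer = 86153.8 / 5270, so 16.348 s.
Per-layer time: 16.348 + 9.67 → 26.018 s.
Build time = 4984 × 26.018 = 129673.712 s = 36.02 hours.

36.02 hours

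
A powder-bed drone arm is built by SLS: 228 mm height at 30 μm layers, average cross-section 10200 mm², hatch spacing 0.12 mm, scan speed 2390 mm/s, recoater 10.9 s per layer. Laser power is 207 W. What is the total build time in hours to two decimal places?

98.09 hours

Layers = ⌈228/0.03⌉ = 7600.
Scan path per layer = 10200 / 0.12, so 85000 mm.
Laser time per layer: 85000 / 2390 → 35.5649 s.
Per-layer time = 35.5649 + 10.9, so 46.4649 s.
7600 layers × 46.4649 s/layer = 353133.24 s, i.e. 98.09 hours.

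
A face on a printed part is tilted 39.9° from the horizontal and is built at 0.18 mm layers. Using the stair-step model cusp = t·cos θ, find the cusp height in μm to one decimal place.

h_c = t·cos θ = 0.18 × 0.7672 = 0.138096 mm (138.1 μm).

138.1 μm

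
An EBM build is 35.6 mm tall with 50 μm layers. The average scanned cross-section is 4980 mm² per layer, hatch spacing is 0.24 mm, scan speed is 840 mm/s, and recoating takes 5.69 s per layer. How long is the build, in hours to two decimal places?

6.01 hours

Layers = ⌈35.6/0.05⌉ = 712.
Per-layer scan distance = 4980 / 0.24, so 20750 mm.
Per-layer scan time = 20750 / 840 = 24.7024 s.
Per-layer time: 24.7024 + 5.69 → 30.3924 s.
Build time = 712 × 30.3924 = 21639.3888 s = 6.01 hours.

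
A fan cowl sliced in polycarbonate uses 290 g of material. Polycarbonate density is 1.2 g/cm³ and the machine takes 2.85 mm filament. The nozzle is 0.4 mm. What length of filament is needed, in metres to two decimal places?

Extruded volume: 290/1.2 = 241.6667 cm³ (241666.7 mm³).
Filament cross-section = π × (2.85/2)² = 6.3794 mm².
Length = 241666.7 / 6.3794 = 37882.36 mm = 37.88 m.

37.88 m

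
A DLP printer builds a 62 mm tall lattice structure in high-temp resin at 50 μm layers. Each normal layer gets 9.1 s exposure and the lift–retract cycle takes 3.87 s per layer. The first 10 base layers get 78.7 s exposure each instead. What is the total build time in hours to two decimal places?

Number of layers: 62 / 0.05 → 1240 (rounded up).
Bottom layers = 10 × (78.7 + 3.87) = 825.7 s.
Regular layers = 1230 × (9.1 + 3.87) = 15953.1 s.
Sum: 825.7 + 15953.1 = 16778.8 s → 4.66 hours.

4.66 hours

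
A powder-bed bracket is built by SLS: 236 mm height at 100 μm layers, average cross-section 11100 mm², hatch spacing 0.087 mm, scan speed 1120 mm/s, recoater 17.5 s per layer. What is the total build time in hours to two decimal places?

Number of layers: 236 / 0.1 → 2360 (rounded up).
Hatch length per layer: 11100 / 0.087 → 127586.2 mm.
Per-layer scan time: 127586.2 / 1120 → 113.9163 s.
Per-layer time = 113.9163 + 17.5, so 131.4163 s.
Total: 2360 × 131.4163 s = 310142.468 s → 86.15 hours.

86.15 hours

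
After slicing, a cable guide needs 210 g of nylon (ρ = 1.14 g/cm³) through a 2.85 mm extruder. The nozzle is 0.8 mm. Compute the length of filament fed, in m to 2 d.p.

Extruded volume: 210/1.14 = 184.2105 cm³ (184210.5 mm³).
A = π r² = π × 1.425² = 6.3794 mm².
L = V/A = 184210.5/6.3794 = 28875.83 mm → 28.88 m.

28.88 m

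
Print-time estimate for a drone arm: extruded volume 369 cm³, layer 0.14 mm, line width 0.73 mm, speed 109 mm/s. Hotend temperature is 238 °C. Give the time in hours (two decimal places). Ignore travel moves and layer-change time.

Extrusion cross-section = 0.14 × 0.73 = 0.1022 mm².
Total extruded path = 369000/0.1022 = 3610567.5 mm.
Time extruding = 3610567.5 / 109 = 33124.5 s.
Converting: 33124.5 s = 9.20 hours.

9.20 hours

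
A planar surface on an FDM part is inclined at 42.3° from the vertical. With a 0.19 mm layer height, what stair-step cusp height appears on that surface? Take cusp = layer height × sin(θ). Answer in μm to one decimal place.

127.9 μm

sin(42.3°) = 0.6730, so cusp = 0.19 × 0.6730 = 0.12787 mm → 127.9 μm.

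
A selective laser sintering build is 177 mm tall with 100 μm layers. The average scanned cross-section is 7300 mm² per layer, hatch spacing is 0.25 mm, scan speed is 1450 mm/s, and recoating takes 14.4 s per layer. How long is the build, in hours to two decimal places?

Number of layers: 177 / 0.1 → 1770 (rounded up).
Hatch length per layer: 7300 / 0.25 → 29200 mm.
Laser time per layer = 29200 / 1450, so 20.1379 s.
Time per layer: 20.1379 + 14.4 → 34.5379 s.
Build time = 1770 × 34.5379 = 61132.083 s = 16.98 hours.

16.98 hours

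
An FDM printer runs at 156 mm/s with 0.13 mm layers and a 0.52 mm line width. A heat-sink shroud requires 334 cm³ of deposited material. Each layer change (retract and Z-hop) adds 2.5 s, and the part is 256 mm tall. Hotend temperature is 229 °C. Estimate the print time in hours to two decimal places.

Extrusion cross-section = 0.13 × 0.52 = 0.0676 mm².
Total extruded path = 334000/0.0676 = 4940828.4 mm.
Extrusion time = 4940828.4 / 156 = 31672 s.
Number of layers: 256 / 0.13 → 1970 (rounded up).
Non-print overhead = 1970 × 2.5, so 4925 s.
Total = 31672 + 4925 = 36597 s = 10.17 hours.

10.17 hours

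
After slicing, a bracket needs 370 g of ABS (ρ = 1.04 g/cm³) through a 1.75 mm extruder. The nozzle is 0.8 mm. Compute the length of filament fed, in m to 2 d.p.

Extruded volume: 370/1.04 = 355.7692 cm³ (355769.2 mm³).
Filament cross-section = π × (1.75/2)² = 2.4053 mm².
Length = 355769.2 / 2.4053 = 147910.53 mm = 147.91 m.

147.91 m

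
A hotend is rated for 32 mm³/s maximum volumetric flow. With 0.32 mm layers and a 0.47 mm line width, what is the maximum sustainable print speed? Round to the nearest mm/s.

213 mm/s

Extrusion cross-section = 0.32 × 0.47 = 0.1504 mm².
Max speed = 32 / 0.1504 = 212.77 ≈ 213 mm/s.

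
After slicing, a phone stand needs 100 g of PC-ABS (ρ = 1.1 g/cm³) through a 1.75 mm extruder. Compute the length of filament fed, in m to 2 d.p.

37.80 m

Volume = 100 g / 1.1 g·cm⁻³ = 90.9091 cm³ = 90909.1 mm³.
Filament cross-section = π × (1.75/2)² = 2.4053 mm².
Length = 90909.1 / 2.4053 = 37795.33 mm = 37.80 m.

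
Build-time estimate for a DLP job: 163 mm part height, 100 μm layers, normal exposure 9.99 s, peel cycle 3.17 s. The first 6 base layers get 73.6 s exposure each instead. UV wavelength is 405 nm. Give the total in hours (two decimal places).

Number of layers: 163 / 0.1 → 1630 (rounded up).
Base layers = 6 × (73.6 + 3.17) = 460.62 s.
Normal layers = 1624 × (9.99 + 3.17) = 21371.84 s.
Total = 460.62 + 21371.84 = 21832.46 s = 6.06 hours.

6.06 hours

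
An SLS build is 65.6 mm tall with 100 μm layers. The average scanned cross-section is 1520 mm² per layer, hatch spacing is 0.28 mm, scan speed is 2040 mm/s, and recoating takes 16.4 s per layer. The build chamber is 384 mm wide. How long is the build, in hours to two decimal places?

Number of layers: 65.6 / 0.1 → 656 (rounded up).
Scan path per layer = 1520 / 0.28, so 5428.6 mm.
Per-layer scan time: 5428.6 / 2040 → 2.6611 s.
Layer cycle = 2.6611 + 16.4 = 19.0611 s.
656 layers × 19.0611 s/layer = 12504.0816 s, i.e. 3.47 hours.

3.47 hours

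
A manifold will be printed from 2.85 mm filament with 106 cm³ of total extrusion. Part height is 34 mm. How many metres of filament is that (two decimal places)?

16.62 m

Filament cross-section = π × (2.85/2)² = 6.3794 mm².
L = 106000 mm³ / 6.3794 mm² = 16615.98 mm, i.e. 16.62 m.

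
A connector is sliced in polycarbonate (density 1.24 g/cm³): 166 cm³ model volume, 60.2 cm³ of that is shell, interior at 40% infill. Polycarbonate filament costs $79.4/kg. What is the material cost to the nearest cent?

$10.09

Volume inside the shell = 166 − 60.2, so 105.8 cm³.
Infill volume = 0.40 × 105.8, so 42.32 cm³.
Deposited volume = 60.2 + 42.32, so 102.52 cm³.
Mass = 102.52 × 1.24, so 127.1248 g.
Cost = 127.1248 g / 1000 × $79.4/kg = $10.09.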